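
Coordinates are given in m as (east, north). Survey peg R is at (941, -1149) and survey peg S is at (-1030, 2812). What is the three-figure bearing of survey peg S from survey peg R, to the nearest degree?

334°

Δeast = -1030 − 941 = -1971.00; Δnorth = 2812 − -1149 = 3961.00.
Bearing = atan2(Δeast, Δnorth) mod 360° = 333.54° ≈ 334°.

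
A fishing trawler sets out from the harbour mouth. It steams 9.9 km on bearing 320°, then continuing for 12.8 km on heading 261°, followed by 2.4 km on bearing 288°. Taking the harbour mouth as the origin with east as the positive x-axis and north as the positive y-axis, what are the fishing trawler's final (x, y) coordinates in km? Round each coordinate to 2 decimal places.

Leg 1 (320°, 9.9 km): east 9.9 sin 320° = -6.36, north 9.9 cos 320° = 7.58
Leg 2 (261°, 12.8 km): east 12.8 sin 261° = -12.64, north 12.8 cos 261° = -2.00
Leg 3 (288°, 2.4 km): east 2.4 sin 288° = -2.28, north 2.4 cos 288° = 0.74
Summing: -21.29 km east, 6.32 km north → (-21.29, 6.32).

(-21.29, 6.32)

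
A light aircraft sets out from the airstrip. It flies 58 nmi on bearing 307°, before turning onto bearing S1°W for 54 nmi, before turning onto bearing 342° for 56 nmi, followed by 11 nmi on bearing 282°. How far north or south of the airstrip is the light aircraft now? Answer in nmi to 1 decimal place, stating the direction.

36.5 nmi north

Leg 1 (307°, 58 nmi): east 58 sin 307° = -46.32, north 58 cos 307° = 34.91
Leg 2 (S1°W, 54 nmi): east 54 sin 181° = -0.94, north 54 cos 181° = -53.99
Leg 3 (342°, 56 nmi): east 56 sin 342° = -17.30, north 56 cos 342° = 53.26
Leg 4 (282°, 11 nmi): east 11 sin 282° = -10.76, north 11 cos 282° = 2.29
Net north component: 36.46 nmi.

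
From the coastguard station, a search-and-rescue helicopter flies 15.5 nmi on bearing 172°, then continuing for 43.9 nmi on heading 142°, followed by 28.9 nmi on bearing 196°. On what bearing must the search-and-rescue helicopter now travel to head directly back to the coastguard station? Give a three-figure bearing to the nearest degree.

345°

Leg 1 (172°, 15.5 nmi): east 15.5 sin 172° = 2.16, north 15.5 cos 172° = -15.35
Leg 2 (142°, 43.9 nmi): east 43.9 sin 142° = 27.03, north 43.9 cos 142° = -34.59
Leg 3 (196°, 28.9 nmi): east 28.9 sin 196° = -7.97, north 28.9 cos 196° = -27.78
Net displacement: 21.22 east, -77.72 north. Direction back to start is (-21.22, 77.72): bearing = atan2(-21.22, 77.72) mod 360° = 344.73° ≈ 345°.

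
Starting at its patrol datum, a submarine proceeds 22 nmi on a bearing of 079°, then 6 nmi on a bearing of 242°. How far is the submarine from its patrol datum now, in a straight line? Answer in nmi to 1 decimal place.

Leg 1 (079°, 22 nmi): east 22 sin 79° = 21.60, north 22 cos 79° = 4.20
Leg 2 (242°, 6 nmi): east 6 sin 242° = -5.30, north 6 cos 242° = -2.82
Net: 16.30 east, 1.38 north. Distance = √((16.30)² + (1.38)²) = 16.357 nmi.

16.4 nmi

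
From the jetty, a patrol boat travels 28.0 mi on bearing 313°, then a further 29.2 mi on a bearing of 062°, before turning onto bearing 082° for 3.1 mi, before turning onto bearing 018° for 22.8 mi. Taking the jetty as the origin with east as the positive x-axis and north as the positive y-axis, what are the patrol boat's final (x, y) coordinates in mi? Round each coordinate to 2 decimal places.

Leg 1 (313°, 28.0 mi): east 28.0 sin 313° = -20.48, north 28.0 cos 313° = 19.10
Leg 2 (062°, 29.2 mi): east 29.2 sin 62° = 25.78, north 29.2 cos 62° = 13.71
Leg 3 (082°, 3.1 mi): east 3.1 sin 82° = 3.07, north 3.1 cos 82° = 0.43
Leg 4 (018°, 22.8 mi): east 22.8 sin 18° = 7.05, north 22.8 cos 18° = 21.68
Summing: 15.42 mi east, 54.92 mi north → (15.42, 54.92).

(15.42, 54.92)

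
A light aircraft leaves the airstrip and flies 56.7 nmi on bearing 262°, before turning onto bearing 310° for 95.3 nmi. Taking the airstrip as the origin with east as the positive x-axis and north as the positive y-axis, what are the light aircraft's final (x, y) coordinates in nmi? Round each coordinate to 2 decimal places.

Leg 1 (262°, 56.7 nmi): east 56.7 sin 262° = -56.15, north 56.7 cos 262° = -7.89
Leg 2 (310°, 95.3 nmi): east 95.3 sin 310° = -73.00, north 95.3 cos 310° = 61.26
Summing: -129.15 nmi east, 53.37 nmi north → (-129.15, 53.37).

(-129.15, 53.37)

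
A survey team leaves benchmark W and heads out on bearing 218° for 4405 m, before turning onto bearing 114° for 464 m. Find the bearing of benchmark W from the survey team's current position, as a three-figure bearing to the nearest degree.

Leg 1 (218°, 4405 m): east 4405 sin 218° = -2711.99, north 4405 cos 218° = -3471.19
Leg 2 (114°, 464 m): east 464 sin 114° = 423.89, north 464 cos 114° = -188.73
Net displacement: -2288.10 east, -3659.91 north. Direction back to start is (2288.10, 3659.91): bearing = atan2(2288.10, 3659.91) mod 360° = 32.01° ≈ 032°.

032°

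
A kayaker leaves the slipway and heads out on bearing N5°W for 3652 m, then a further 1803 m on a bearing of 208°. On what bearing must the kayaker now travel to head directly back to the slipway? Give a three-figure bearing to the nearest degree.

Leg 1 (N5°W, 3652 m): east 3652 sin 355° = -318.29, north 3652 cos 355° = 3638.10
Leg 2 (208°, 1803 m): east 1803 sin 208° = -846.46, north 1803 cos 208° = -1591.95
Net displacement: -1164.75 east, 2046.15 north. Direction back to start is (1164.75, -2046.15): bearing = atan2(1164.75, -2046.15) mod 360° = 150.35° ≈ 150°.

150°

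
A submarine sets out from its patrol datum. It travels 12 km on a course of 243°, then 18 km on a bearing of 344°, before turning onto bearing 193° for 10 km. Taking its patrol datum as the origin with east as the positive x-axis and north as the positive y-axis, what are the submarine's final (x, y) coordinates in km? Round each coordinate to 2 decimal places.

(-17.90, 2.11)

Leg 1 (243°, 12 km): east 12 sin 243° = -10.69, north 12 cos 243° = -5.45
Leg 2 (344°, 18 km): east 18 sin 344° = -4.96, north 18 cos 344° = 17.30
Leg 3 (193°, 10 km): east 10 sin 193° = -2.25, north 10 cos 193° = -9.74
Summing: -17.90 km east, 2.11 km north → (-17.90, 2.11).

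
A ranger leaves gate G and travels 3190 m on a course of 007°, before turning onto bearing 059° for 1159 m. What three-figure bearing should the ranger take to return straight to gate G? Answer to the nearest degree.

200°

Leg 1 (007°, 3190 m): east 3190 sin 7° = 388.76, north 3190 cos 7° = 3166.22
Leg 2 (059°, 1159 m): east 1159 sin 59° = 993.46, north 1159 cos 59° = 596.93
Net displacement: 1382.22 east, 3763.15 north. Direction back to start is (-1382.22, -3763.15): bearing = atan2(-1382.22, -3763.15) mod 360° = 200.17° ≈ 200°.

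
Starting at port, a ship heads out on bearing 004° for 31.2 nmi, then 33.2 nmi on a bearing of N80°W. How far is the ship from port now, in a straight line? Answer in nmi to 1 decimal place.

Leg 1 (004°, 31.2 nmi): east 31.2 sin 4° = 2.18, north 31.2 cos 4° = 31.12
Leg 2 (N80°W, 33.2 nmi): east 33.2 sin 280° = -32.70, north 33.2 cos 280° = 5.77
Net: -30.52 east, 36.89 north. Distance = √((-30.52)² + (36.89)²) = 47.877 nmi.

47.9 nmi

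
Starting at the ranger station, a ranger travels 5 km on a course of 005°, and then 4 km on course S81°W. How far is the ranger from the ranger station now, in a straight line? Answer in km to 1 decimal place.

5.6 km

Leg 1 (005°, 5 km): east 5 sin 5° = 0.44, north 5 cos 5° = 4.98
Leg 2 (S81°W, 4 km): east 4 sin 261° = -3.95, north 4 cos 261° = -0.63
Net: -3.51 east, 4.36 north. Distance = √((-3.51)² + (4.36)²) = 5.597 km.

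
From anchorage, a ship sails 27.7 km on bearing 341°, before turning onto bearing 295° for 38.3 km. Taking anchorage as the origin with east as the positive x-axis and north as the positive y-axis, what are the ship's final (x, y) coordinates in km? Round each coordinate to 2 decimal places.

Leg 1 (341°, 27.7 km): east 27.7 sin 341° = -9.02, north 27.7 cos 341° = 26.19
Leg 2 (295°, 38.3 km): east 38.3 sin 295° = -34.71, north 38.3 cos 295° = 16.19
Summing: -43.73 km east, 42.38 km north → (-43.73, 42.38).

(-43.73, 42.38)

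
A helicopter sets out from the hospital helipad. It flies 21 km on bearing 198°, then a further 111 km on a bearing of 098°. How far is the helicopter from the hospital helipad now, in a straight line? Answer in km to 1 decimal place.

Leg 1 (198°, 21 km): east 21 sin 198° = -6.49, north 21 cos 198° = -19.97
Leg 2 (098°, 111 km): east 111 sin 98° = 109.92, north 111 cos 98° = -15.45
Net: 103.43 east, -35.42 north. Distance = √((103.43)² + (-35.42)²) = 109.327 km.

109.3 km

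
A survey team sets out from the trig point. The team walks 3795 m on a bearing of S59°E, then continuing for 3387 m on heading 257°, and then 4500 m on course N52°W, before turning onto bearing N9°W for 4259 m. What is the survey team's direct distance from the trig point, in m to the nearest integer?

6025 m

Leg 1 (S59°E, 3795 m): east 3795 sin 121° = 3252.95, north 3795 cos 121° = -1954.57
Leg 2 (257°, 3387 m): east 3387 sin 257° = -3300.19, north 3387 cos 257° = -761.91
Leg 3 (N52°W, 4500 m): east 4500 sin 308° = -3546.05, north 4500 cos 308° = 2770.48
Leg 4 (N9°W, 4259 m): east 4259 sin 351° = -666.25, north 4259 cos 351° = 4206.56
Net: -4259.54 east, 4260.56 north. Distance = √((-4259.54)² + (4260.56)²) = 6024.625 m.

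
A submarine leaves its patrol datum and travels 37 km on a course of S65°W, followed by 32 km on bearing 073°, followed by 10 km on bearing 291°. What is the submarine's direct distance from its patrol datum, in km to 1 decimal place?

Leg 1 (S65°W, 37 km): east 37 sin 245° = -33.53, north 37 cos 245° = -15.64
Leg 2 (073°, 32 km): east 32 sin 73° = 30.60, north 32 cos 73° = 9.36
Leg 3 (291°, 10 km): east 10 sin 291° = -9.34, north 10 cos 291° = 3.58
Net: -12.27 east, -2.70 north. Distance = √((-12.27)² + (-2.70)²) = 12.560 km.

12.6 km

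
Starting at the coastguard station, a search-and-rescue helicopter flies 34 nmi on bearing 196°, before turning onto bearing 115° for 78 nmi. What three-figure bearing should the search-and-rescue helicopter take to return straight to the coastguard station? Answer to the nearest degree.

Leg 1 (196°, 34 nmi): east 34 sin 196° = -9.37, north 34 cos 196° = -32.68
Leg 2 (115°, 78 nmi): east 78 sin 115° = 70.69, north 78 cos 115° = -32.96
Net displacement: 61.32 east, -65.65 north. Direction back to start is (-61.32, 65.65): bearing = atan2(-61.32, 65.65) mod 360° = 316.95° ≈ 317°.

317°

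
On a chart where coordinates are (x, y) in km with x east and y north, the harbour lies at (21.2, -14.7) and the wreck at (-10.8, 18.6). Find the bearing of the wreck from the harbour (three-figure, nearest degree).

316°

Δeast = -10.8 − 21.2 = -32.00; Δnorth = 18.6 − -14.7 = 33.30.
Bearing = atan2(Δeast, Δnorth) mod 360° = 316.14° ≈ 316°.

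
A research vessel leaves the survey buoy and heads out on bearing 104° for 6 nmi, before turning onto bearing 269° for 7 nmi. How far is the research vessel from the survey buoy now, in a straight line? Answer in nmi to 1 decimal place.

Leg 1 (104°, 6 nmi): east 6 sin 104° = 5.82, north 6 cos 104° = -1.45
Leg 2 (269°, 7 nmi): east 7 sin 269° = -7.00, north 7 cos 269° = -0.12
Net: -1.18 east, -1.57 north. Distance = √((-1.18)² + (-1.57)²) = 1.965 nmi.

2.0 nmi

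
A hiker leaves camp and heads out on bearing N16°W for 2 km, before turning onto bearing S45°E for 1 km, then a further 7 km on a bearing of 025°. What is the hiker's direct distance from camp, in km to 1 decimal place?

Leg 1 (N16°W, 2 km): east 2 sin 344° = -0.55, north 2 cos 344° = 1.92
Leg 2 (S45°E, 1 km): east 1 sin 135° = 0.71, north 1 cos 135° = -0.71
Leg 3 (025°, 7 km): east 7 sin 25° = 2.96, north 7 cos 25° = 6.34
Net: 3.11 east, 7.56 north. Distance = √((3.11)² + (7.56)²) = 8.176 km.

8.2 km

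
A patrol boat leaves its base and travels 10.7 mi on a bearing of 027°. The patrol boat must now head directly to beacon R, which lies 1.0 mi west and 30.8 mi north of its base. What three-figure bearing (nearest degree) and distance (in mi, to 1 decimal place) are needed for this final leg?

345°, 22.1 mi

Leg 1 (027°, 10.7 mi): east 10.7 sin 27° = 4.86, north 10.7 cos 27° = 9.53
Current position: (4.86, 9.53). Target: (-1.0, 30.8). Remaining: Δeast = -5.86, Δnorth = 21.27.
Bearing = atan2(-5.86, 21.27) mod 360° = 344.60°; distance = √((-5.86)² + (21.27)²) = 22.058 mi.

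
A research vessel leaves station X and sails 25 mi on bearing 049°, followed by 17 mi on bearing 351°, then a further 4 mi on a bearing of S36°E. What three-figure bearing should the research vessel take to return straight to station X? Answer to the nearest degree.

212°

Leg 1 (049°, 25 mi): east 25 sin 49° = 18.87, north 25 cos 49° = 16.40
Leg 2 (351°, 17 mi): east 17 sin 351° = -2.66, north 17 cos 351° = 16.79
Leg 3 (S36°E, 4 mi): east 4 sin 144° = 2.35, north 4 cos 144° = -3.24
Net displacement: 18.56 east, 29.96 north. Direction back to start is (-18.56, -29.96): bearing = atan2(-18.56, -29.96) mod 360° = 211.78° ≈ 212°.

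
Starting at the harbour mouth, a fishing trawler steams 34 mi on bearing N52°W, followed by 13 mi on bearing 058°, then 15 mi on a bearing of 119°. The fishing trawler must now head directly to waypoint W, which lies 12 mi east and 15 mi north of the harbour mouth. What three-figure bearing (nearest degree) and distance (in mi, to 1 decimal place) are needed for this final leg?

111°, 15.7 mi

Leg 1 (N52°W, 34 mi): east 34 sin 308° = -26.79, north 34 cos 308° = 20.93
Leg 2 (058°, 13 mi): east 13 sin 58° = 11.02, north 13 cos 58° = 6.89
Leg 3 (119°, 15 mi): east 15 sin 119° = 13.12, north 15 cos 119° = -7.27
Current position: (-2.65, 20.55). Target: (12, 15). Remaining: Δeast = 14.65, Δnorth = -5.55.
Bearing = atan2(14.65, -5.55) mod 360° = 110.75°; distance = √((14.65)² + (-5.55)²) = 15.664 mi.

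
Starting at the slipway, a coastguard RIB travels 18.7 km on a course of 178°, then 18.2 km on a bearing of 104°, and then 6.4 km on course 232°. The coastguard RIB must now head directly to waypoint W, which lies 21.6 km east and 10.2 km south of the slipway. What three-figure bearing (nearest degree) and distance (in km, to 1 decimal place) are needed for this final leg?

026°, 18.8 km

Leg 1 (178°, 18.7 km): east 18.7 sin 178° = 0.65, north 18.7 cos 178° = -18.69
Leg 2 (104°, 18.2 km): east 18.2 sin 104° = 17.66, north 18.2 cos 104° = -4.40
Leg 3 (232°, 6.4 km): east 6.4 sin 232° = -5.04, north 6.4 cos 232° = -3.94
Current position: (13.27, -27.03). Target: (21.6, -10.2). Remaining: Δeast = 8.33, Δnorth = 16.83.
Bearing = atan2(8.33, 16.83) mod 360° = 26.33°; distance = √((8.33)² + (16.83)²) = 18.781 km.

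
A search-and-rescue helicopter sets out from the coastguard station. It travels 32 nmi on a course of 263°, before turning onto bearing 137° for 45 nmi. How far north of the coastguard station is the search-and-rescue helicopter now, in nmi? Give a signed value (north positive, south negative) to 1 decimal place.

Leg 1 (263°, 32 nmi): east 32 sin 263° = -31.76, north 32 cos 263° = -3.90
Leg 2 (137°, 45 nmi): east 45 sin 137° = 30.69, north 45 cos 137° = -32.91
Net north component: -36.81 nmi.

-36.8 nmi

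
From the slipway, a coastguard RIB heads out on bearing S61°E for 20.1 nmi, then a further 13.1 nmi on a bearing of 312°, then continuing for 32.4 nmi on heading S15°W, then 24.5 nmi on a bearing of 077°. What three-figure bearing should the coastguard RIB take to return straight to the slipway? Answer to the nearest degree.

319°

Leg 1 (S61°E, 20.1 nmi): east 20.1 sin 119° = 17.58, north 20.1 cos 119° = -9.74
Leg 2 (312°, 13.1 nmi): east 13.1 sin 312° = -9.74, north 13.1 cos 312° = 8.77
Leg 3 (S15°W, 32.4 nmi): east 32.4 sin 195° = -8.39, north 32.4 cos 195° = -31.30
Leg 4 (077°, 24.5 nmi): east 24.5 sin 77° = 23.87, north 24.5 cos 77° = 5.51
Net displacement: 23.33 east, -26.76 north. Direction back to start is (-23.33, 26.76): bearing = atan2(-23.33, 26.76) mod 360° = 318.92° ≈ 319°.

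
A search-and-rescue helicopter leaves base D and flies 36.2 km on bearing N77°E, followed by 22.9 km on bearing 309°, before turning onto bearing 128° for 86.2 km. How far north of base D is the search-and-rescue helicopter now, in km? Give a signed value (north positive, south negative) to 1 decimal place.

-30.5 km

Leg 1 (N77°E, 36.2 km): east 36.2 sin 77° = 35.27, north 36.2 cos 77° = 8.14
Leg 2 (309°, 22.9 km): east 22.9 sin 309° = -17.80, north 22.9 cos 309° = 14.41
Leg 3 (128°, 86.2 km): east 86.2 sin 128° = 67.93, north 86.2 cos 128° = -53.07
Net north component: -30.52 km.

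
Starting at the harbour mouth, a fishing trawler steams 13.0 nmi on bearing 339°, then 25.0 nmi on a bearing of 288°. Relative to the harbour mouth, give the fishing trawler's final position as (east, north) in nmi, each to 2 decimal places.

Leg 1 (339°, 13.0 nmi): east 13.0 sin 339° = -4.66, north 13.0 cos 339° = 12.14
Leg 2 (288°, 25.0 nmi): east 25.0 sin 288° = -23.78, north 25.0 cos 288° = 7.73
Summing: -28.44 nmi east, 19.86 nmi north → (-28.44, 19.86).

(-28.44, 19.86)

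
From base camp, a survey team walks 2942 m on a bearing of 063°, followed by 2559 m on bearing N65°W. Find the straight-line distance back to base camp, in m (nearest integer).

Leg 1 (063°, 2942 m): east 2942 sin 63° = 2621.34, north 2942 cos 63° = 1335.64
Leg 2 (N65°W, 2559 m): east 2559 sin 295° = -2319.24, north 2559 cos 295° = 1081.48
Net: 302.10 east, 2417.12 north. Distance = √((302.10)² + (2417.12)²) = 2435.926 m.

2436 m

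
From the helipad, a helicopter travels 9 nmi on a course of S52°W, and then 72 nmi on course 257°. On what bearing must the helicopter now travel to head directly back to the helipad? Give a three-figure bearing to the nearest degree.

074°

Leg 1 (S52°W, 9 nmi): east 9 sin 232° = -7.09, north 9 cos 232° = -5.54
Leg 2 (257°, 72 nmi): east 72 sin 257° = -70.15, north 72 cos 257° = -16.20
Net displacement: -77.25 east, -21.74 north. Direction back to start is (77.25, 21.74): bearing = atan2(77.25, 21.74) mod 360° = 74.28° ≈ 074°.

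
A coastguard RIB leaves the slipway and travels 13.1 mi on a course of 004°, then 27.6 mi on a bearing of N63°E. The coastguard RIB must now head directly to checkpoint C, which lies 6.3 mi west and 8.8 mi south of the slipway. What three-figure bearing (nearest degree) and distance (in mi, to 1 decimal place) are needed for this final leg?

223°, 46.8 mi

Leg 1 (004°, 13.1 mi): east 13.1 sin 4° = 0.91, north 13.1 cos 4° = 13.07
Leg 2 (N63°E, 27.6 mi): east 27.6 sin 63° = 24.59, north 27.6 cos 63° = 12.53
Current position: (25.51, 25.60). Target: (-6.3, -8.8). Remaining: Δeast = -31.81, Δnorth = -34.40.
Bearing = atan2(-31.81, -34.40) mod 360° = 222.76°; distance = √((-31.81)² + (-34.40)²) = 46.849 mi.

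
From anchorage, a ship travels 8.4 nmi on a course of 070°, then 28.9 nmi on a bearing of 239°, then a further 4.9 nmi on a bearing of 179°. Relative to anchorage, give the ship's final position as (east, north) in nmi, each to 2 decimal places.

Leg 1 (070°, 8.4 nmi): east 8.4 sin 70° = 7.89, north 8.4 cos 70° = 2.87
Leg 2 (239°, 28.9 nmi): east 28.9 sin 239° = -24.77, north 28.9 cos 239° = -14.88
Leg 3 (179°, 4.9 nmi): east 4.9 sin 179° = 0.09, north 4.9 cos 179° = -4.90
Summing: -16.79 nmi east, -16.91 nmi north → (-16.79, -16.91).

(-16.79, -16.91)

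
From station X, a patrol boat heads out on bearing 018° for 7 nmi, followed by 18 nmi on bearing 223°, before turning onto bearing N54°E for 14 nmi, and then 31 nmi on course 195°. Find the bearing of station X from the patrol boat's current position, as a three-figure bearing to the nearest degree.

Leg 1 (018°, 7 nmi): east 7 sin 18° = 2.16, north 7 cos 18° = 6.66
Leg 2 (223°, 18 nmi): east 18 sin 223° = -12.28, north 18 cos 223° = -13.16
Leg 3 (N54°E, 14 nmi): east 14 sin 54° = 11.33, north 14 cos 54° = 8.23
Leg 4 (195°, 31 nmi): east 31 sin 195° = -8.02, north 31 cos 195° = -29.94
Net displacement: -6.81 east, -28.22 north. Direction back to start is (6.81, 28.22): bearing = atan2(6.81, 28.22) mod 360° = 13.57° ≈ 014°.

014°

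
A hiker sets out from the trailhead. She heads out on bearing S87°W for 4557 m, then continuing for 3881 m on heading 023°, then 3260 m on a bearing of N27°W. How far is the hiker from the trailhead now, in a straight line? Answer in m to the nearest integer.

Leg 1 (S87°W, 4557 m): east 4557 sin 267° = -4550.75, north 4557 cos 267° = -238.49
Leg 2 (023°, 3881 m): east 3881 sin 23° = 1516.43, north 3881 cos 23° = 3572.48
Leg 3 (N27°W, 3260 m): east 3260 sin 333° = -1480.01, north 3260 cos 333° = 2904.68
Net: -4514.34 east, 6238.67 north. Distance = √((-4514.34)² + (6238.67)²) = 7700.661 m.

7701 m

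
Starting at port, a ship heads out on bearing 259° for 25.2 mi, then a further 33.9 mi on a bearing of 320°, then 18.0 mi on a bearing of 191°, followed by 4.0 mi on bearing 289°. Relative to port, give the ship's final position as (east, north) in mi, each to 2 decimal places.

Leg 1 (259°, 25.2 mi): east 25.2 sin 259° = -24.74, north 25.2 cos 259° = -4.81
Leg 2 (320°, 33.9 mi): east 33.9 sin 320° = -21.79, north 33.9 cos 320° = 25.97
Leg 3 (191°, 18.0 mi): east 18.0 sin 191° = -3.43, north 18.0 cos 191° = -17.67
Leg 4 (289°, 4.0 mi): east 4.0 sin 289° = -3.78, north 4.0 cos 289° = 1.30
Summing: -53.74 mi east, 4.79 mi north → (-53.74, 4.79).

(-53.74, 4.79)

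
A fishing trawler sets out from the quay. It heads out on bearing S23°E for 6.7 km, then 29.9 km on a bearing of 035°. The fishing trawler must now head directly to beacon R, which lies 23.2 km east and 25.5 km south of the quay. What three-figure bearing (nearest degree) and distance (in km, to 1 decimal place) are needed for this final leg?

176°, 44.0 km

Leg 1 (S23°E, 6.7 km): east 6.7 sin 157° = 2.62, north 6.7 cos 157° = -6.17
Leg 2 (035°, 29.9 km): east 29.9 sin 35° = 17.15, north 29.9 cos 35° = 24.49
Current position: (19.77, 18.33). Target: (23.2, -25.5). Remaining: Δeast = 3.43, Δnorth = -43.83.
Bearing = atan2(3.43, -43.83) mod 360° = 175.52°; distance = √((3.43)² + (-43.83)²) = 43.959 km.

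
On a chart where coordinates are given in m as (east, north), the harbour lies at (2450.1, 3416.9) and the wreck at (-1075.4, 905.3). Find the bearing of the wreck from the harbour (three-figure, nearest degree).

235°

Δeast = -1075.4 − 2450.1 = -3525.50; Δnorth = 905.3 − 3416.9 = -2511.60.
Bearing = atan2(Δeast, Δnorth) mod 360° = 234.53° ≈ 235°.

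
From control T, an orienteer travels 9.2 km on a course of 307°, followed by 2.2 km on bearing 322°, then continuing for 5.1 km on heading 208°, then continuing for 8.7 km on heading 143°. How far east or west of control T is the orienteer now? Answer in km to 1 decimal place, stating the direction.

Leg 1 (307°, 9.2 km): east 9.2 sin 307° = -7.35, north 9.2 cos 307° = 5.54
Leg 2 (322°, 2.2 km): east 2.2 sin 322° = -1.35, north 2.2 cos 322° = 1.73
Leg 3 (208°, 5.1 km): east 5.1 sin 208° = -2.39, north 5.1 cos 208° = -4.50
Leg 4 (143°, 8.7 km): east 8.7 sin 143° = 5.24, north 8.7 cos 143° = -6.95
Net east component: -5.86 km.

5.9 km west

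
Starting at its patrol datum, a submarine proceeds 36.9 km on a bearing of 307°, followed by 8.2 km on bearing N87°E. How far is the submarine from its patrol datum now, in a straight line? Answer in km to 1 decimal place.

31.1 km

Leg 1 (307°, 36.9 km): east 36.9 sin 307° = -29.47, north 36.9 cos 307° = 22.21
Leg 2 (N87°E, 8.2 km): east 8.2 sin 87° = 8.19, north 8.2 cos 87° = 0.43
Net: -21.28 east, 22.64 north. Distance = √((-21.28)² + (22.64)²) = 31.069 km.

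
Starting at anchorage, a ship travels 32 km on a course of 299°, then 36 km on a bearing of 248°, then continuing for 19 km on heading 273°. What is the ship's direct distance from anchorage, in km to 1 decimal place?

80.4 km

Leg 1 (299°, 32 km): east 32 sin 299° = -27.99, north 32 cos 299° = 15.51
Leg 2 (248°, 36 km): east 36 sin 248° = -33.38, north 36 cos 248° = -13.49
Leg 3 (273°, 19 km): east 19 sin 273° = -18.97, north 19 cos 273° = 0.99
Net: -80.34 east, 3.02 north. Distance = √((-80.34)² + (3.02)²) = 80.397 km.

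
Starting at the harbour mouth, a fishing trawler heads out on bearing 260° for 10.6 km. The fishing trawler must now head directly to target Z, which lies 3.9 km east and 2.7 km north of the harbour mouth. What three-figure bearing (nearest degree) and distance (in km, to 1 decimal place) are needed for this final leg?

072°, 15.0 km

Leg 1 (260°, 10.6 km): east 10.6 sin 260° = -10.44, north 10.6 cos 260° = -1.84
Current position: (-10.44, -1.84). Target: (3.9, 2.7). Remaining: Δeast = 14.34, Δnorth = 4.54.
Bearing = atan2(14.34, 4.54) mod 360° = 72.43°; distance = √((14.34)² + (4.54)²) = 15.041 km.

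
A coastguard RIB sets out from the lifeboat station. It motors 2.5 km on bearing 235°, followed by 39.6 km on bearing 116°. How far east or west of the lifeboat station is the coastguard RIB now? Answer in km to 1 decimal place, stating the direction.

33.5 km east

Leg 1 (235°, 2.5 km): east 2.5 sin 235° = -2.05, north 2.5 cos 235° = -1.43
Leg 2 (116°, 39.6 km): east 39.6 sin 116° = 35.59, north 39.6 cos 116° = -17.36
Net east component: 33.54 km.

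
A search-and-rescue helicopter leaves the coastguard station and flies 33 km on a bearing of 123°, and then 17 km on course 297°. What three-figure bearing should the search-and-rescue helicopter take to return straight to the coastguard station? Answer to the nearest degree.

Leg 1 (123°, 33 km): east 33 sin 123° = 27.68, north 33 cos 123° = -17.97
Leg 2 (297°, 17 km): east 17 sin 297° = -15.15, north 17 cos 297° = 7.72
Net displacement: 12.53 east, -10.26 north. Direction back to start is (-12.53, 10.26): bearing = atan2(-12.53, 10.26) mod 360° = 309.30° ≈ 309°.

309°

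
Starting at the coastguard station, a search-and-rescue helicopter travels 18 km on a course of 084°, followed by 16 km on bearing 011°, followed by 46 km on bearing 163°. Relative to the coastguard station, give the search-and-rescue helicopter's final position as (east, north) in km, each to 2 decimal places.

(34.40, -26.40)

Leg 1 (084°, 18 km): east 18 sin 84° = 17.90, north 18 cos 84° = 1.88
Leg 2 (011°, 16 km): east 16 sin 11° = 3.05, north 16 cos 11° = 15.71
Leg 3 (163°, 46 km): east 46 sin 163° = 13.45, north 46 cos 163° = -43.99
Summing: 34.40 km east, -26.40 km north → (34.40, -26.40).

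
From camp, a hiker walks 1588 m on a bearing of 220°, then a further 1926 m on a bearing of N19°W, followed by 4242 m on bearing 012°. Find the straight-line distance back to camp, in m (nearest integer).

4815 m

Leg 1 (220°, 1588 m): east 1588 sin 220° = -1020.75, north 1588 cos 220° = -1216.48
Leg 2 (N19°W, 1926 m): east 1926 sin 341° = -627.04, north 1926 cos 341° = 1821.07
Leg 3 (012°, 4242 m): east 4242 sin 12° = 881.96, north 4242 cos 12° = 4149.30
Net: -765.83 east, 4753.89 north. Distance = √((-765.83)² + (4753.89)²) = 4815.183 m.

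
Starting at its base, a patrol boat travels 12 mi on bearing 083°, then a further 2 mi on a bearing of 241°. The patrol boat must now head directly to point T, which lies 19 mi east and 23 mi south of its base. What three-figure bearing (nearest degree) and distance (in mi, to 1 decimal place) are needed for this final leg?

159°, 25.1 mi

Leg 1 (083°, 12 mi): east 12 sin 83° = 11.91, north 12 cos 83° = 1.46
Leg 2 (241°, 2 mi): east 2 sin 241° = -1.75, north 2 cos 241° = -0.97
Current position: (10.16, 0.49). Target: (19, -23). Remaining: Δeast = 8.84, Δnorth = -23.49.
Bearing = atan2(8.84, -23.49) mod 360° = 159.38°; distance = √((8.84)² + (-23.49)²) = 25.100 mi.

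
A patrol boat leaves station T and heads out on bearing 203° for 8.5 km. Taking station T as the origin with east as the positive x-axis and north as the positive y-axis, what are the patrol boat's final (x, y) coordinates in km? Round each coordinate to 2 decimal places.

(-3.32, -7.82)

Leg 1 (203°, 8.5 km): east 8.5 sin 203° = -3.32, north 8.5 cos 203° = -7.82
Summing: -3.32 km east, -7.82 km north → (-3.32, -7.82).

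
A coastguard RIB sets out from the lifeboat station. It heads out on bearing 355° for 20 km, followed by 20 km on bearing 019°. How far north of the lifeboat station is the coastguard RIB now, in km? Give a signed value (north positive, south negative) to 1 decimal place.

Leg 1 (355°, 20 km): east 20 sin 355° = -1.74, north 20 cos 355° = 19.92
Leg 2 (019°, 20 km): east 20 sin 19° = 6.51, north 20 cos 19° = 18.91
Net north component: 38.83 km.

38.8 km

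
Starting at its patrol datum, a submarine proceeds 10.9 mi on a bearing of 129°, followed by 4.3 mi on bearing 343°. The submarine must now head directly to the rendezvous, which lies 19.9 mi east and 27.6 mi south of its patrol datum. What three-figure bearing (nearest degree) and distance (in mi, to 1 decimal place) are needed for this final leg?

153°, 27.9 mi

Leg 1 (129°, 10.9 mi): east 10.9 sin 129° = 8.47, north 10.9 cos 129° = -6.86
Leg 2 (343°, 4.3 mi): east 4.3 sin 343° = -1.26, north 4.3 cos 343° = 4.11
Current position: (7.21, -2.75). Target: (19.9, -27.6). Remaining: Δeast = 12.69, Δnorth = -24.85.
Bearing = atan2(12.69, -24.85) mod 360° = 152.96°; distance = √((12.69)² + (-24.85)²) = 27.903 mi.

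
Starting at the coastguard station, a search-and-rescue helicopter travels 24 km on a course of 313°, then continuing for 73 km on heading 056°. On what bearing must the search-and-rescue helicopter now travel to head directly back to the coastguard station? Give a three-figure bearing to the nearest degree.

Leg 1 (313°, 24 km): east 24 sin 313° = -17.55, north 24 cos 313° = 16.37
Leg 2 (056°, 73 km): east 73 sin 56° = 60.52, north 73 cos 56° = 40.82
Net displacement: 42.97 east, 57.19 north. Direction back to start is (-42.97, -57.19): bearing = atan2(-42.97, -57.19) mod 360° = 216.92° ≈ 217°.

217°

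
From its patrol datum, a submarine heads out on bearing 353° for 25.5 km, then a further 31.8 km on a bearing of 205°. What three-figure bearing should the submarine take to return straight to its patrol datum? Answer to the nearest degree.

078°

Leg 1 (353°, 25.5 km): east 25.5 sin 353° = -3.11, north 25.5 cos 353° = 25.31
Leg 2 (205°, 31.8 km): east 31.8 sin 205° = -13.44, north 31.8 cos 205° = -28.82
Net displacement: -16.55 east, -3.51 north. Direction back to start is (16.55, 3.51): bearing = atan2(16.55, 3.51) mod 360° = 78.02° ≈ 078°.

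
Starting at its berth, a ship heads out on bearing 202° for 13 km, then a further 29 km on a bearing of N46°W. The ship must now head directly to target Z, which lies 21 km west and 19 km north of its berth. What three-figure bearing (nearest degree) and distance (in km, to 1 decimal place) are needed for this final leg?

Leg 1 (202°, 13 km): east 13 sin 202° = -4.87, north 13 cos 202° = -12.05
Leg 2 (N46°W, 29 km): east 29 sin 314° = -20.86, north 29 cos 314° = 20.15
Current position: (-25.73, 8.09). Target: (-21, 19). Remaining: Δeast = 4.73, Δnorth = 10.91.
Bearing = atan2(4.73, 10.91) mod 360° = 23.45°; distance = √((4.73)² + (10.91)²) = 11.890 km.

023°, 11.9 km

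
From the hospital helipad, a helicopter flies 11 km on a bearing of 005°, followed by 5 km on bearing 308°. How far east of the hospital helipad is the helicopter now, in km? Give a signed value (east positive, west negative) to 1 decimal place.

-3.0 km

Leg 1 (005°, 11 km): east 11 sin 5° = 0.96, north 11 cos 5° = 10.96
Leg 2 (308°, 5 km): east 5 sin 308° = -3.94, north 5 cos 308° = 3.08
Net east component: -2.98 km.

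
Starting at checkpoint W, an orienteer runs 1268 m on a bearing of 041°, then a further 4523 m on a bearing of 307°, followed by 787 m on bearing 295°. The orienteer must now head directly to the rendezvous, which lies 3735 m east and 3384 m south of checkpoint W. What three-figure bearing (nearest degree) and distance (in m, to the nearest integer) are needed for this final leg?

Leg 1 (041°, 1268 m): east 1268 sin 41° = 831.88, north 1268 cos 41° = 956.97
Leg 2 (307°, 4523 m): east 4523 sin 307° = -3612.23, north 4523 cos 307° = 2722.01
Leg 3 (295°, 787 m): east 787 sin 295° = -713.26, north 787 cos 295° = 332.60
Current position: (-3493.61, 4011.58). Target: (3735, -3384). Remaining: Δeast = 7228.61, Δnorth = -7395.58.
Bearing = atan2(7228.61, -7395.58) mod 360° = 135.65°; distance = √((7228.61)² + (-7395.58)²) = 10341.539 m.

136°, 10342 m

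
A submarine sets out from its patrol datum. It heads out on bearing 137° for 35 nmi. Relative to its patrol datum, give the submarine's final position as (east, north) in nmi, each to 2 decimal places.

Leg 1 (137°, 35 nmi): east 35 sin 137° = 23.87, north 35 cos 137° = -25.60
Summing: 23.87 nmi east, -25.60 nmi north → (23.87, -25.60).

(23.87, -25.60)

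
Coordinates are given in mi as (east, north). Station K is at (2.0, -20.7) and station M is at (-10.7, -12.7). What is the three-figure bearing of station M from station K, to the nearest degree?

302°

Δeast = -10.7 − 2.0 = -12.70; Δnorth = -12.7 − -20.7 = 8.00.
Bearing = atan2(Δeast, Δnorth) mod 360° = 302.21° ≈ 302°.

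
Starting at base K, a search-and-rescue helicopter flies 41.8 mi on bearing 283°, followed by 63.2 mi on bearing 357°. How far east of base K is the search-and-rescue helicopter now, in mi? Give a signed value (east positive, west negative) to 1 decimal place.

-44.0 mi

Leg 1 (283°, 41.8 mi): east 41.8 sin 283° = -40.73, north 41.8 cos 283° = 9.40
Leg 2 (357°, 63.2 mi): east 63.2 sin 357° = -3.31, north 63.2 cos 357° = 63.11
Net east component: -44.04 mi.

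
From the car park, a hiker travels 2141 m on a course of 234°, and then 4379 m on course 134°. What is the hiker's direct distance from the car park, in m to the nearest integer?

Leg 1 (234°, 2141 m): east 2141 sin 234° = -1732.11, north 2141 cos 234° = -1258.45
Leg 2 (134°, 4379 m): east 4379 sin 134° = 3149.99, north 4379 cos 134° = -3041.91
Net: 1417.88 east, -4300.36 north. Distance = √((1417.88)² + (-4300.36)²) = 4528.075 m.

4528 m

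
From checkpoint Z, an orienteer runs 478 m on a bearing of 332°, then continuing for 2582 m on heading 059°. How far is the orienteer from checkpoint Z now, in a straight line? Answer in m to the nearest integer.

Leg 1 (332°, 478 m): east 478 sin 332° = -224.41, north 478 cos 332° = 422.05
Leg 2 (059°, 2582 m): east 2582 sin 59° = 2213.21, north 2582 cos 59° = 1329.83
Net: 1988.80 east, 1751.88 north. Distance = √((1988.80)² + (1751.88)²) = 2650.357 m.

2650 m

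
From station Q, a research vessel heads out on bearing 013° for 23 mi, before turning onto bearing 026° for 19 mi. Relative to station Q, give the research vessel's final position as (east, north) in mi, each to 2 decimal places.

(13.50, 39.49)

Leg 1 (013°, 23 mi): east 23 sin 13° = 5.17, north 23 cos 13° = 22.41
Leg 2 (026°, 19 mi): east 19 sin 26° = 8.33, north 19 cos 26° = 17.08
Summing: 13.50 mi east, 39.49 mi north → (13.50, 39.49).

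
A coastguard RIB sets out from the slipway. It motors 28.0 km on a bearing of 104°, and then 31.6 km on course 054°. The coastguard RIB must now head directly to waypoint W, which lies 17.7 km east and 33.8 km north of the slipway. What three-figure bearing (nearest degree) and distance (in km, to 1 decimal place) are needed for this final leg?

Leg 1 (104°, 28.0 km): east 28.0 sin 104° = 27.17, north 28.0 cos 104° = -6.77
Leg 2 (054°, 31.6 km): east 31.6 sin 54° = 25.56, north 31.6 cos 54° = 18.57
Current position: (52.73, 11.80). Target: (17.7, 33.8). Remaining: Δeast = -35.03, Δnorth = 22.00.
Bearing = atan2(-35.03, 22.00) mod 360° = 302.13°; distance = √((-35.03)² + (22.00)²) = 41.368 km.

302°, 41.4 km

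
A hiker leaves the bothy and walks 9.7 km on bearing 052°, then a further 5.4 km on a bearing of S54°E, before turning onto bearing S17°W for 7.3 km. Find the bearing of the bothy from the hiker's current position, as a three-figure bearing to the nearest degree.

293°

Leg 1 (052°, 9.7 km): east 9.7 sin 52° = 7.64, north 9.7 cos 52° = 5.97
Leg 2 (S54°E, 5.4 km): east 5.4 sin 126° = 4.37, north 5.4 cos 126° = -3.17
Leg 3 (S17°W, 7.3 km): east 7.3 sin 197° = -2.13, north 7.3 cos 197° = -6.98
Net displacement: 9.88 east, -4.18 north. Direction back to start is (-9.88, 4.18): bearing = atan2(-9.88, 4.18) mod 360° = 292.95° ≈ 293°.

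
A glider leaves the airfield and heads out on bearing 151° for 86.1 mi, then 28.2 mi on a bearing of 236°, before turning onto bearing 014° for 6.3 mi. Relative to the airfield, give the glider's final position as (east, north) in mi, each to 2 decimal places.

(19.89, -84.96)

Leg 1 (151°, 86.1 mi): east 86.1 sin 151° = 41.74, north 86.1 cos 151° = -75.30
Leg 2 (236°, 28.2 mi): east 28.2 sin 236° = -23.38, north 28.2 cos 236° = -15.77
Leg 3 (014°, 6.3 mi): east 6.3 sin 14° = 1.52, north 6.3 cos 14° = 6.11
Summing: 19.89 mi east, -84.96 mi north → (19.89, -84.96).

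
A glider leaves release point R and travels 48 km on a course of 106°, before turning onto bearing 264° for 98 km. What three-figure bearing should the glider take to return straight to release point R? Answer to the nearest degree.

065°

Leg 1 (106°, 48 km): east 48 sin 106° = 46.14, north 48 cos 106° = -13.23
Leg 2 (264°, 98 km): east 98 sin 264° = -97.46, north 98 cos 264° = -10.24
Net displacement: -51.32 east, -23.47 north. Direction back to start is (51.32, 23.47): bearing = atan2(51.32, 23.47) mod 360° = 65.42° ≈ 065°.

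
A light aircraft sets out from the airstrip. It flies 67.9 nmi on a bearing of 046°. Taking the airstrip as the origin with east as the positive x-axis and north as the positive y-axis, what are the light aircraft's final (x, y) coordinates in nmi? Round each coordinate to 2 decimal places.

Leg 1 (046°, 67.9 nmi): east 67.9 sin 46° = 48.84, north 67.9 cos 46° = 47.17
Summing: 48.84 nmi east, 47.17 nmi north → (48.84, 47.17).

(48.84, 47.17)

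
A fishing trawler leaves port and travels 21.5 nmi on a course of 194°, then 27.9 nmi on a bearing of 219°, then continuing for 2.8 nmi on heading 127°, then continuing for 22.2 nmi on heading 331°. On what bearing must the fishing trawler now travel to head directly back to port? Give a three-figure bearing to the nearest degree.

052°

Leg 1 (194°, 21.5 nmi): east 21.5 sin 194° = -5.20, north 21.5 cos 194° = -20.86
Leg 2 (219°, 27.9 nmi): east 27.9 sin 219° = -17.56, north 27.9 cos 219° = -21.68
Leg 3 (127°, 2.8 nmi): east 2.8 sin 127° = 2.24, north 2.8 cos 127° = -1.69
Leg 4 (331°, 22.2 nmi): east 22.2 sin 331° = -10.76, north 22.2 cos 331° = 19.42
Net displacement: -31.29 east, -24.81 north. Direction back to start is (31.29, 24.81): bearing = atan2(31.29, 24.81) mod 360° = 51.58° ≈ 052°.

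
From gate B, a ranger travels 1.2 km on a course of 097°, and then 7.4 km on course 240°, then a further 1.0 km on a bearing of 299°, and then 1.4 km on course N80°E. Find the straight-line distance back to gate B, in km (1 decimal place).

5.7 km

Leg 1 (097°, 1.2 km): east 1.2 sin 97° = 1.19, north 1.2 cos 97° = -0.15
Leg 2 (240°, 7.4 km): east 7.4 sin 240° = -6.41, north 7.4 cos 240° = -3.70
Leg 3 (299°, 1.0 km): east 1.0 sin 299° = -0.87, north 1.0 cos 299° = 0.48
Leg 4 (N80°E, 1.4 km): east 1.4 sin 80° = 1.38, north 1.4 cos 80° = 0.24
Net: -4.71 east, -3.12 north. Distance = √((-4.71)² + (-3.12)²) = 5.652 km.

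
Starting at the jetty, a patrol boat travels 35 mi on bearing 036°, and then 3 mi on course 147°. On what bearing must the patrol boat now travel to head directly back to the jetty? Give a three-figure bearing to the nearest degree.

221°

Leg 1 (036°, 35 mi): east 35 sin 36° = 20.57, north 35 cos 36° = 28.32
Leg 2 (147°, 3 mi): east 3 sin 147° = 1.63, north 3 cos 147° = -2.52
Net displacement: 22.21 east, 25.80 north. Direction back to start is (-22.21, -25.80): bearing = atan2(-22.21, -25.80) mod 360° = 220.72° ≈ 221°.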